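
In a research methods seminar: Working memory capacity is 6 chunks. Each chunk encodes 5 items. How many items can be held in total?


Total items = chunks * items_per_chunk
= 6 * 5
= 30


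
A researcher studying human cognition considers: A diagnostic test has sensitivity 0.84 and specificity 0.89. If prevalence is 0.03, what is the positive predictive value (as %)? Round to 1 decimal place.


PPV = (sens * prev) / (sens * prev + (1-spec) * (1-prev))
Numerator = 0.84 * 0.03 = 0.0252
P(positive and no disease) = (1 - spec) * (1 - prev) = (1 - 0.89) * (1 - 0.03) = 0.1067
Denominator = 0.0252 + 0.1067 = 0.1319
PPV = 0.0252 / 0.1319 = 0.191054
As percentage = 19.1


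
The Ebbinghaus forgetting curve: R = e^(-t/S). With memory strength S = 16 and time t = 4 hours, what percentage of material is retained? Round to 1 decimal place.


R = e^(-t/S)
-t/S = -4/16 = -0.25
R = e^(-0.25) = 0.778801
Percentage = 0.778801 * 100
= 77.9


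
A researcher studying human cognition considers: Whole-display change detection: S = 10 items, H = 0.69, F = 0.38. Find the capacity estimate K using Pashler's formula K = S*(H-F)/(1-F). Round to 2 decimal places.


K = S * (H - F) / (1 - F)
H - F = 0.31
1 - F = 0.62
K = 10 * 0.31 / 0.62
= 5.00


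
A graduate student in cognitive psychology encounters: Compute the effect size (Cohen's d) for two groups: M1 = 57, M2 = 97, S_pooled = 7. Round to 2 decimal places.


Cohen's d = (M1 - M2) / S_pooled
= (57 - 97) / 7
= -40 / 7
= -5.71


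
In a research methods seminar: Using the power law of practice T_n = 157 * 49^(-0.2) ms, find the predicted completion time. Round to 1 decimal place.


T_n = 157 * 49^(-0.2)
49^(-0.2) = 0.459157
T_n = 157 * 0.459157
= 72.1 ms


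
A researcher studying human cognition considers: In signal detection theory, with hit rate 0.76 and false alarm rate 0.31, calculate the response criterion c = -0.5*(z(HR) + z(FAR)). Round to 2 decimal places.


c = -0.5 * (z(HR) + z(FAR))
z(0.76) = 0.7063
z(0.31) = -0.4959
c = -0.5 * (0.7063 + -0.4959)
= -0.5 * 0.2104
= -0.11


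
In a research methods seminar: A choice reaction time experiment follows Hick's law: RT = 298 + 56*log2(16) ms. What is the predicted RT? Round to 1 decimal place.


RT = 298 + 56 * log2(16)
log2(16) = 4.0
RT = 298 + 56 * 4.0
= 298 + 224.0
= 522.0 ms


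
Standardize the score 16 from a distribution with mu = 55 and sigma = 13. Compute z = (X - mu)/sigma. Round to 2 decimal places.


z = (X - mu) / sigma
= (16 - 55) / 13
= -39 / 13
= -3.00


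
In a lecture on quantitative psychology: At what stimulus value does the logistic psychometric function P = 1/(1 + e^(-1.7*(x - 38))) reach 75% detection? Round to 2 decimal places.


At P = 0.75: 0.75 = 1/(1 + e^(-k*(x-x0)))
Solving: e^(-k*(x-x0)) = 1/3
x = x0 + ln(3)/k
ln(3) = 1.0986
x = 38 + 1.0986/1.7
= 38 + 0.6462
= 38.65


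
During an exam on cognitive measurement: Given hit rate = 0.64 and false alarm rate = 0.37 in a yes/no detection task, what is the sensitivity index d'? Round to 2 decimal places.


d' = z(HR) - z(FAR)
z(0.64) = 0.3585
z(0.37) = -0.3319
d' = 0.3585 - -0.3319
= 0.69


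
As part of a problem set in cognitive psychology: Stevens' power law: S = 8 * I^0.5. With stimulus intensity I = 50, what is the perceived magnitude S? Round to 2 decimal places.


S = 8 * 50^0.5
50^0.5 = 7.0711
S = 8 * 7.0711
= 56.57


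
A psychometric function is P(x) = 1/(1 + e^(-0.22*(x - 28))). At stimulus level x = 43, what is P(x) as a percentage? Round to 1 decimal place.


P(x) = 1/(1 + e^(-0.22*(43 - 28)))
Exponent = -0.22 * 15 = -3.3
e^(-3.3) = 0.036883
P = 1/(1 + 0.036883) = 0.964429
Percentage = 96.4


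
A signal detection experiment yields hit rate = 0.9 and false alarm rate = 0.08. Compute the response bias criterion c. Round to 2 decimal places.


c = -0.5 * (z(HR) + z(FAR))
z(0.9) = 1.2816
z(0.08) = -1.4051
c = -0.5 * (1.2816 + -1.4051)
= -0.5 * -0.1235
= 0.06


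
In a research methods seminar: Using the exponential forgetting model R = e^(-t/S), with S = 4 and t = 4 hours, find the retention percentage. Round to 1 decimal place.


R = e^(-t/S)
-t/S = -4/4 = -1.0
R = e^(-1.0) = 0.367879
Percentage = 0.367879 * 100
= 36.8


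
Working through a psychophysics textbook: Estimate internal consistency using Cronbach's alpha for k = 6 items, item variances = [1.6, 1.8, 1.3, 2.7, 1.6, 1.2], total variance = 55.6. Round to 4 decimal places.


alpha = (k/(k-1)) * (1 - sum(s_i^2)/s_total^2)
sum(item variances) = 10.2
k/(k-1) = 6/5 = 1.2
1 - 10.2/55.6 = 1 - 0.183453 = 0.816547
alpha = 1.2 * 0.816547
= 0.9799


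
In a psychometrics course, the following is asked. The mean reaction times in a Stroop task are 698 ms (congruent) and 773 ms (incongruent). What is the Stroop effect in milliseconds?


Stroop effect = RT(incongruent) - RT(congruent)
= 773 - 698
= 75 ms


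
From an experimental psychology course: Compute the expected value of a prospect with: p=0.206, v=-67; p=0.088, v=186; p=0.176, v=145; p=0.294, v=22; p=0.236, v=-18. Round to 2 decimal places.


EU = sum(p_i * v_i)
0.206 * -67 = -13.802
0.088 * 186 = 16.368
0.176 * 145 = 25.52
0.294 * 22 = 6.468
0.236 * -18 = -4.248
EU = -13.802 + 16.368 + 25.52 + 6.468 + -4.248
= 30.31


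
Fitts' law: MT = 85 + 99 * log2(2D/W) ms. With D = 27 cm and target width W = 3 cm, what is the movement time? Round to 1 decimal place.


MT = 85 + 99 * log2(2*27/3)
2D/W = 18.0
log2(18.0) = 4.1699
MT = 85 + 99 * 4.1699
= 497.8 ms


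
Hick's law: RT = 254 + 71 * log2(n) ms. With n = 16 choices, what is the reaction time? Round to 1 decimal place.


RT = 254 + 71 * log2(16)
log2(16) = 4.0
RT = 254 + 71 * 4.0
= 254 + 284.0
= 538.0 ms


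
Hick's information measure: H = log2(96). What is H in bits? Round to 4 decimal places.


H = log2(n)
H = log2(96)
= 6.5850


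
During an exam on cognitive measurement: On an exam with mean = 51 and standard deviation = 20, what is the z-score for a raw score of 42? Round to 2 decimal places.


z = (X - mu) / sigma
= (42 - 51) / 20
= -9 / 20
= -0.45


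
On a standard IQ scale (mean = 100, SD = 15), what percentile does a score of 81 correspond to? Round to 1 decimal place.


z = (IQ - mean) / SD
z = (81 - 100) / 15 = -1.2667
Percentile = Phi(-1.2667) * 100
Phi(-1.2667) = 0.102631
= 10.3


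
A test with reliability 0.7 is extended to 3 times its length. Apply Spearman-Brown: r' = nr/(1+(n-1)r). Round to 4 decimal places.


r_new = n*r / (1 + (n-1)*r)
Numerator = 3 * 0.7 = 2.1
Denominator = 1 + 2 * 0.7 = 2.4
r_new = 2.1 / 2.4
= 0.8750


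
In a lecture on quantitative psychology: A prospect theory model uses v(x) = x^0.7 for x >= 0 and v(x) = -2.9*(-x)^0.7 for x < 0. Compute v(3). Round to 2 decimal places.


Since x = 3 >= 0, use v(x) = x^0.7
3^0.7 = 2.1577
v(3) = 2.16


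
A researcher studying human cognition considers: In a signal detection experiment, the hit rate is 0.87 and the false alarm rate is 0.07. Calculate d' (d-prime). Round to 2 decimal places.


d' = z(HR) - z(FAR)
z(0.87) = 1.1264
z(0.07) = -1.4758
d' = 1.1264 - -1.4758
= 2.60


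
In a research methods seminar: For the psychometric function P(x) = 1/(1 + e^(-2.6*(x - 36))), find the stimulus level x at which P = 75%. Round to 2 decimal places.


At P = 0.75: 0.75 = 1/(1 + e^(-k*(x-x0)))
Solving: e^(-k*(x-x0)) = 1/3
x = x0 + ln(3)/k
ln(3) = 1.0986
x = 36 + 1.0986/2.6
= 36 + 0.4225
= 36.42


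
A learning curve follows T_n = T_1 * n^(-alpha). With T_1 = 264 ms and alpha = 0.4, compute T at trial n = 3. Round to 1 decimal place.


T_n = 264 * 3^(-0.4)
3^(-0.4) = 0.644394
T_n = 264 * 0.644394
= 170.1 ms


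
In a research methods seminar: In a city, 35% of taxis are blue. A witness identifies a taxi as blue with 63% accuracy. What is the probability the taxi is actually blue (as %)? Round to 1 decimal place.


P(blue | says blue) = P(says blue | blue)*P(blue) / [P(says blue | blue)*P(blue) + P(says blue | not blue)*P(not blue)]
Numerator = 0.63 * 0.35 = 0.2205
False identification = 0.37 * 0.65 = 0.2405
P = 0.2205 / (0.2205 + 0.2405)
= 0.2205 / 0.461
As percentage = 47.8


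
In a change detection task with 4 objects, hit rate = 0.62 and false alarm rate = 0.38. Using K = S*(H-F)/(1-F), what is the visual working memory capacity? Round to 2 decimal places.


K = S * (H - F) / (1 - F)
H - F = 0.24
1 - F = 0.62
K = 4 * 0.24 / 0.62
= 1.55


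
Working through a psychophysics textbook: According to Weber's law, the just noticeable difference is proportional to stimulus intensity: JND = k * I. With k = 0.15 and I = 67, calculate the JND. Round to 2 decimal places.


JND = k * I
JND = 0.15 * 67
= 10.05


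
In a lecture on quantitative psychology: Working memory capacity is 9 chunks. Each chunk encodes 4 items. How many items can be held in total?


Total items = chunks * items_per_chunk
= 9 * 4
= 36


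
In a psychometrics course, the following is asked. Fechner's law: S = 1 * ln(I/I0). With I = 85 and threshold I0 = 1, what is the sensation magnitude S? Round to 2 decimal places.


S = 1 * ln(85/1)
I/I0 = 85.0
ln(85.0) = 4.4427
S = 1 * 4.4427
= 4.44


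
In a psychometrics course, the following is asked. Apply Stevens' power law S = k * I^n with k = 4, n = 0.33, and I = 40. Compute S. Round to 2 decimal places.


S = 4 * 40^0.33
40^0.33 = 3.3782
S = 4 * 3.3782
= 13.51


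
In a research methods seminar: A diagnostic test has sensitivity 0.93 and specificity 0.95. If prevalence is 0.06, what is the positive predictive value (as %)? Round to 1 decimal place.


PPV = (sens * prev) / (sens * prev + (1-spec) * (1-prev))
Numerator = 0.93 * 0.06 = 0.0558
P(positive and no disease) = (1 - spec) * (1 - prev) = (1 - 0.95) * (1 - 0.06) = 0.047
Denominator = 0.0558 + 0.047 = 0.1028
PPV = 0.0558 / 0.1028 = 0.542802
As percentage = 54.3


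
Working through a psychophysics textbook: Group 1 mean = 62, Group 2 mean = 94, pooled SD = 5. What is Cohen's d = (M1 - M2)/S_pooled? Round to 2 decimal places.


Cohen's d = (M1 - M2) / S_pooled
= (62 - 94) / 5
= -32 / 5
= -6.40


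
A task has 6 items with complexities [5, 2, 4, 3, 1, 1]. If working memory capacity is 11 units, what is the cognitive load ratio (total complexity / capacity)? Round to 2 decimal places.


Total complexity = 5 + 2 + 4 + 3 + 1 + 1 = 16
Load = total / capacity = 16 / 11
= 1.45


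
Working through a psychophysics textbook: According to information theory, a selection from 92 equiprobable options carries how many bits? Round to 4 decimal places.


H = log2(n)
H = log2(92)
= 6.5236


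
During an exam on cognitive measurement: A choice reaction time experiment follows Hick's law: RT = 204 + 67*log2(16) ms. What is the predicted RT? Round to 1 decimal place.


RT = 204 + 67 * log2(16)
log2(16) = 4.0
RT = 204 + 67 * 4.0
= 204 + 268.0
= 472.0 ms


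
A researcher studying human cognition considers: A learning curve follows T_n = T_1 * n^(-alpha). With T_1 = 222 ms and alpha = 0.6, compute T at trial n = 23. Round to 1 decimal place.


T_n = 222 * 23^(-0.6)
23^(-0.6) = 0.152392
T_n = 222 * 0.152392
= 33.8 ms


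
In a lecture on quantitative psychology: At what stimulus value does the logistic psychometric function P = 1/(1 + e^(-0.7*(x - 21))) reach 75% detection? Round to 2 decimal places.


At P = 0.75: 0.75 = 1/(1 + e^(-k*(x-x0)))
Solving: e^(-k*(x-x0)) = 1/3
x = x0 + ln(3)/k
ln(3) = 1.0986
x = 21 + 1.0986/0.7
= 21 + 1.5694
= 22.57


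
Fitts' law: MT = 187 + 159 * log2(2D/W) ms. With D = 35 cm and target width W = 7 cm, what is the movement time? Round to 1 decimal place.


MT = 187 + 159 * log2(2*35/7)
2D/W = 10.0
log2(10.0) = 3.3219
MT = 187 + 159 * 3.3219
= 715.2 ms


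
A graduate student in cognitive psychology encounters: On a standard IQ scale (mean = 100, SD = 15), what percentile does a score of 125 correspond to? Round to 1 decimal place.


z = (IQ - mean) / SD
z = (125 - 100) / 15 = 1.6667
Percentile = Phi(1.6667) * 100
Phi(1.6667) = 0.952213
= 95.2


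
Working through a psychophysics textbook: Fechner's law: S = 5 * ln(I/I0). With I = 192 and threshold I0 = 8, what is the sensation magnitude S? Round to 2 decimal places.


S = 5 * ln(192/8)
I/I0 = 24.0
ln(24.0) = 3.1781
S = 5 * 3.1781
= 15.89


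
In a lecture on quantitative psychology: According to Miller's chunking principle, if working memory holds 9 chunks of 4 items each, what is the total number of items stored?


Total items = chunks * items_per_chunk
= 9 * 4
= 36


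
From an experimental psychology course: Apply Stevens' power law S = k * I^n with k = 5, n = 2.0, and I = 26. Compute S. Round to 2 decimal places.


S = 5 * 26^2.0
26^2.0 = 676.0
S = 5 * 676.0
= 3380.00


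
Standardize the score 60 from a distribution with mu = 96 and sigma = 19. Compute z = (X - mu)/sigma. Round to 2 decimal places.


z = (X - mu) / sigma
= (60 - 96) / 19
= -36 / 19
= -1.89


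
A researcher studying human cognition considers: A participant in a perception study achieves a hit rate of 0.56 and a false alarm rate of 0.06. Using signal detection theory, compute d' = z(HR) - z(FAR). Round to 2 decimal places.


d' = z(HR) - z(FAR)
z(0.56) = 0.151
z(0.06) = -1.5548
d' = 0.151 - -1.5548
= 1.71


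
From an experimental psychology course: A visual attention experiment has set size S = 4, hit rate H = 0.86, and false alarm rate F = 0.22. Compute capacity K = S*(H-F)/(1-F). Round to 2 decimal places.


K = S * (H - F) / (1 - F)
H - F = 0.64
1 - F = 0.78
K = 4 * 0.64 / 0.78
= 3.28


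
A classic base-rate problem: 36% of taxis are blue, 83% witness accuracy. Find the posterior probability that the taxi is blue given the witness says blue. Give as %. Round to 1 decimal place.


P(blue | says blue) = P(says blue | blue)*P(blue) / [P(says blue | blue)*P(blue) + P(says blue | not blue)*P(not blue)]
Numerator = 0.83 * 0.36 = 0.2988
False identification = 0.17 * 0.64 = 0.1088
P = 0.2988 / (0.2988 + 0.1088)
= 0.2988 / 0.4076
As percentage = 73.3


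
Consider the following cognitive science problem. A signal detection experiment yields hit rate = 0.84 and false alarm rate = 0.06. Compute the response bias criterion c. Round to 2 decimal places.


c = -0.5 * (z(HR) + z(FAR))
z(0.84) = 0.9945
z(0.06) = -1.5548
c = -0.5 * (0.9945 + -1.5548)
= -0.5 * -0.5603
= 0.28


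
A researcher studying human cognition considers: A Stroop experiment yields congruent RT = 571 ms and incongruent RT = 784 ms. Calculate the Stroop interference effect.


Stroop effect = RT(incongruent) - RT(congruent)
= 784 - 571
= 213 ms


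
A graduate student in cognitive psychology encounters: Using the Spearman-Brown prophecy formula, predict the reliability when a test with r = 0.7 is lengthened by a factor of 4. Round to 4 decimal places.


r_new = n*r / (1 + (n-1)*r)
Numerator = 4 * 0.7 = 2.8
Denominator = 1 + 3 * 0.7 = 3.1
r_new = 2.8 / 3.1
= 0.9032


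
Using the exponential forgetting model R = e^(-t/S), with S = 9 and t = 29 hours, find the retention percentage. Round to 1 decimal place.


R = e^(-t/S)
-t/S = -29/9 = -3.222222
R = e^(-3.222222) = 0.039866
Percentage = 0.039866 * 100
= 4.0


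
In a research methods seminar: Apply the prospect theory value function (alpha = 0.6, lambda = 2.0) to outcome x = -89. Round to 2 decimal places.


Since x = -89 < 0, use v(x) = -lambda*(-x)^alpha
(-x) = 89
89^0.6 = 14.7786
v(-89) = -2.0 * 14.7786
= -29.56


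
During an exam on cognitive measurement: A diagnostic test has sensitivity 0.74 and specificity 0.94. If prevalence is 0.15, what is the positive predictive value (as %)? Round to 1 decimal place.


PPV = (sens * prev) / (sens * prev + (1-spec) * (1-prev))
Numerator = 0.74 * 0.15 = 0.111
P(positive and no disease) = (1 - spec) * (1 - prev) = (1 - 0.94) * (1 - 0.15) = 0.051
Denominator = 0.111 + 0.051 = 0.162
PPV = 0.111 / 0.162 = 0.685185
As percentage = 68.5


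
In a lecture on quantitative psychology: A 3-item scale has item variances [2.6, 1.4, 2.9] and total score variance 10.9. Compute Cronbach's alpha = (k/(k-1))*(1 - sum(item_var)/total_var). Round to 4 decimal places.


alpha = (k/(k-1)) * (1 - sum(s_i^2)/s_total^2)
sum(item variances) = 6.9
k/(k-1) = 3/2 = 1.5
1 - 6.9/10.9 = 1 - 0.633028 = 0.366972
alpha = 1.5 * 0.366972
= 0.5505


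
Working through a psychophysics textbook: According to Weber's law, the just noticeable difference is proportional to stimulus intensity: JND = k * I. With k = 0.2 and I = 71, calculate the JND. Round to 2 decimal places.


JND = k * I
JND = 0.2 * 71
= 14.20


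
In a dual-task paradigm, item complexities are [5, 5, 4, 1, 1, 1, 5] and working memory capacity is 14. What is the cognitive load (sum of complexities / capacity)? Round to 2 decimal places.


Total complexity = 5 + 5 + 4 + 1 + 1 + 1 + 5 = 22
Load = total / capacity = 22 / 14
= 1.57


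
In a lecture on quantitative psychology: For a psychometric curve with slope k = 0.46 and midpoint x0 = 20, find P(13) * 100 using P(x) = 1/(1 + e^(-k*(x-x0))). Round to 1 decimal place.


P(x) = 1/(1 + e^(-0.46*(13 - 20)))
Exponent = -0.46 * -7 = 3.22
e^(3.22) = 25.02812
P = 1/(1 + 25.02812) = 0.03842
Percentage = 3.8


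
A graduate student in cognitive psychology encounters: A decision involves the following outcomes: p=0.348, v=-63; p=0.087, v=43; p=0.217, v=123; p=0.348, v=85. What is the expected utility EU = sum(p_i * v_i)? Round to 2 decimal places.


EU = sum(p_i * v_i)
0.348 * -63 = -21.924
0.087 * 43 = 3.741
0.217 * 123 = 26.691
0.348 * 85 = 29.58
EU = -21.924 + 3.741 + 26.691 + 29.58
= 38.09


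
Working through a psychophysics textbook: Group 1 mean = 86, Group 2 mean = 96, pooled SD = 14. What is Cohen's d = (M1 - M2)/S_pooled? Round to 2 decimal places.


Cohen's d = (M1 - M2) / S_pooled
= (86 - 96) / 14
= -10 / 14
= -0.71


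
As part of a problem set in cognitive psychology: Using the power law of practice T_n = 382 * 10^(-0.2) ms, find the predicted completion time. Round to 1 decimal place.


T_n = 382 * 10^(-0.2)
10^(-0.2) = 0.630957
T_n = 382 * 0.630957
= 241.0 ms


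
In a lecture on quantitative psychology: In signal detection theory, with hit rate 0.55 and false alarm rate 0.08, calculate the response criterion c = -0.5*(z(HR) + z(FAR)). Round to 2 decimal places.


c = -0.5 * (z(HR) + z(FAR))
z(0.55) = 0.1257
z(0.08) = -1.4051
c = -0.5 * (0.1257 + -1.4051)
= -0.5 * -1.2794
= 0.64


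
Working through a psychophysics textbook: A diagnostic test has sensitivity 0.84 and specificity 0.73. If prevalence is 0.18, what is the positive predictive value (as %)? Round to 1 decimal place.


PPV = (sens * prev) / (sens * prev + (1-spec) * (1-prev))
Numerator = 0.84 * 0.18 = 0.1512
P(positive and no disease) = (1 - spec) * (1 - prev) = (1 - 0.73) * (1 - 0.18) = 0.2214
Denominator = 0.1512 + 0.2214 = 0.3726
PPV = 0.1512 / 0.3726 = 0.405797
As percentage = 40.6


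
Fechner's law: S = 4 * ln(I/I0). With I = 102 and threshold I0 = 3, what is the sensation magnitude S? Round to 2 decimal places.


S = 4 * ln(102/3)
I/I0 = 34.0
ln(34.0) = 3.5264
S = 4 * 3.5264
= 14.11


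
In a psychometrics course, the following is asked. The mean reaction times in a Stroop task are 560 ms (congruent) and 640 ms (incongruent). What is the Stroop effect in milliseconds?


Stroop effect = RT(incongruent) - RT(congruent)
= 640 - 560
= 80 ms


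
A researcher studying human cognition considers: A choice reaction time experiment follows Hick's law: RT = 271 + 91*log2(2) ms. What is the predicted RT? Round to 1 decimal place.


RT = 271 + 91 * log2(2)
log2(2) = 1.0
RT = 271 + 91 * 1.0
= 271 + 91.0
= 362.0 ms


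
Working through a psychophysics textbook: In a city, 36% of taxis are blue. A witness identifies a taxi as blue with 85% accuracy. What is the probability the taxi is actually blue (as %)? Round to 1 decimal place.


P(blue | says blue) = P(says blue | blue)*P(blue) / [P(says blue | blue)*P(blue) + P(says blue | not blue)*P(not blue)]
Numerator = 0.85 * 0.36 = 0.306
False identification = 0.15 * 0.64 = 0.096
P = 0.306 / (0.306 + 0.096)
= 0.306 / 0.402
As percentage = 76.1


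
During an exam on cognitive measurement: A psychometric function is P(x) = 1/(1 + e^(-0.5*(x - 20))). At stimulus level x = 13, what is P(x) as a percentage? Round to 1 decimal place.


P(x) = 1/(1 + e^(-0.5*(13 - 20)))
Exponent = -0.5 * -7 = 3.5
e^(3.5) = 33.115452
P = 1/(1 + 33.115452) = 0.029312
Percentage = 2.9


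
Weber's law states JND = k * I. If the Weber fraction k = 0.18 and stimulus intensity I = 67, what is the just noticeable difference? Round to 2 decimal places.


JND = k * I
JND = 0.18 * 67
= 12.06


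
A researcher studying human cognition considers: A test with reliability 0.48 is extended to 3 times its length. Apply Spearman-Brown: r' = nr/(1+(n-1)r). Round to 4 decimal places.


r_new = n*r / (1 + (n-1)*r)
Numerator = 3 * 0.48 = 1.44
Denominator = 1 + 2 * 0.48 = 1.96
r_new = 1.44 / 1.96
= 0.7347


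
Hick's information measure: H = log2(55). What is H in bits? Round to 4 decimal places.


H = log2(n)
H = log2(55)
= 5.7814


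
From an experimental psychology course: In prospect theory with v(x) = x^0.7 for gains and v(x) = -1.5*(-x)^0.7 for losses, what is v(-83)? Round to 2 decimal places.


Since x = -83 < 0, use v(x) = -lambda*(-x)^alpha
(-x) = 83
83^0.7 = 22.0473
v(-83) = -1.5 * 22.0473
= -33.07


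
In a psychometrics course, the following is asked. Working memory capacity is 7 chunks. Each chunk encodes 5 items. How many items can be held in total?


Total items = chunks * items_per_chunk
= 7 * 5
= 35


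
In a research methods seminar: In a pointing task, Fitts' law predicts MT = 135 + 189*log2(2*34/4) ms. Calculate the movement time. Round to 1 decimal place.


MT = 135 + 189 * log2(2*34/4)
2D/W = 17.0
log2(17.0) = 4.0875
MT = 135 + 189 * 4.0875
= 907.5 ms


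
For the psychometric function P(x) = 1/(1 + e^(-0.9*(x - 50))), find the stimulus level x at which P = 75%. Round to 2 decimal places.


At P = 0.75: 0.75 = 1/(1 + e^(-k*(x-x0)))
Solving: e^(-k*(x-x0)) = 1/3
x = x0 + ln(3)/k
ln(3) = 1.0986
x = 50 + 1.0986/0.9
= 50 + 1.2207
= 51.22


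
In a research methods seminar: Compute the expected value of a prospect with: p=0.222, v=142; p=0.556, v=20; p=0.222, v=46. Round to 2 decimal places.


EU = sum(p_i * v_i)
0.222 * 142 = 31.524
0.556 * 20 = 11.12
0.222 * 46 = 10.212
EU = 31.524 + 11.12 + 10.212
= 52.86


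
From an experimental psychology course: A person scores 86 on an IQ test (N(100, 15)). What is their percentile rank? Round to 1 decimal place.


z = (IQ - mean) / SD
z = (86 - 100) / 15 = -0.9333
Percentile = Phi(-0.9333) * 100
Phi(-0.9333) = 0.175333
= 17.5


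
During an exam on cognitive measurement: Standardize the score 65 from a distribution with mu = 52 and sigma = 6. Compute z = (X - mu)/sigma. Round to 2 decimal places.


z = (X - mu) / sigma
= (65 - 52) / 6
= 13 / 6
= 2.17


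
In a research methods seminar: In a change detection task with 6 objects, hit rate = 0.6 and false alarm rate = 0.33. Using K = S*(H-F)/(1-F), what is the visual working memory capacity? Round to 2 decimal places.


K = S * (H - F) / (1 - F)
H - F = 0.27
1 - F = 0.67
K = 6 * 0.27 / 0.67
= 2.42


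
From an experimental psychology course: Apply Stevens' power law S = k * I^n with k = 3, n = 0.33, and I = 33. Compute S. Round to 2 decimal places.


S = 3 * 33^0.33
33^0.33 = 3.1704
S = 3 * 3.1704
= 9.51


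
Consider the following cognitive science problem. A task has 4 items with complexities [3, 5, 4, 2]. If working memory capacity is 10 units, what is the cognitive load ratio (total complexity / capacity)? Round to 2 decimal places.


Total complexity = 3 + 5 + 4 + 2 = 14
Load = total / capacity = 14 / 10
= 1.40


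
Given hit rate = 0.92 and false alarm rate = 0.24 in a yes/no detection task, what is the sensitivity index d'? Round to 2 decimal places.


d' = z(HR) - z(FAR)
z(0.92) = 1.4051
z(0.24) = -0.7063
d' = 1.4051 - -0.7063
= 2.11


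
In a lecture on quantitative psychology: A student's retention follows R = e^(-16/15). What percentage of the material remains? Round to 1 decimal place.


R = e^(-t/S)
-t/S = -16/15 = -1.066667
R = e^(-1.066667) = 0.344154
Percentage = 0.344154 * 100
= 34.4


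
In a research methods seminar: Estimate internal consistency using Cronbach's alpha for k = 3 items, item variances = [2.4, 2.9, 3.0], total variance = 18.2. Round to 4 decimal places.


alpha = (k/(k-1)) * (1 - sum(s_i^2)/s_total^2)
sum(item variances) = 8.3
k/(k-1) = 3/2 = 1.5
1 - 8.3/18.2 = 1 - 0.456044 = 0.543956
alpha = 1.5 * 0.543956
= 0.8159


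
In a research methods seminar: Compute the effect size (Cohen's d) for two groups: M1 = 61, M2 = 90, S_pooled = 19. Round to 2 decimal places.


Cohen's d = (M1 - M2) / S_pooled
= (61 - 90) / 19
= -29 / 19
= -1.53


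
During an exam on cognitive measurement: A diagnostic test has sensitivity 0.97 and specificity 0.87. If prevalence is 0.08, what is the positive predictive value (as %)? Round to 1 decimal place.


PPV = (sens * prev) / (sens * prev + (1-spec) * (1-prev))
Numerator = 0.97 * 0.08 = 0.0776
P(positive and no disease) = (1 - spec) * (1 - prev) = (1 - 0.87) * (1 - 0.08) = 0.1196
Denominator = 0.0776 + 0.1196 = 0.1972
PPV = 0.0776 / 0.1972 = 0.393509
As percentage = 39.4


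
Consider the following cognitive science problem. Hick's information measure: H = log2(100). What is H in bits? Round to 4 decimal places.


H = log2(n)
H = log2(100)
= 6.6439


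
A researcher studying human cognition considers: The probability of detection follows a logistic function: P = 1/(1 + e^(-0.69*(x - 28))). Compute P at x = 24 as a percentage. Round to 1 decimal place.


P(x) = 1/(1 + e^(-0.69*(24 - 28)))
Exponent = -0.69 * -4 = 2.76
e^(2.76) = 15.799843
P = 1/(1 + 15.799843) = 0.059524
Percentage = 6.0


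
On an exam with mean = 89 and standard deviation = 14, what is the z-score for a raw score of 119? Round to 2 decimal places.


z = (X - mu) / sigma
= (119 - 89) / 14
= 30 / 14
= 2.14


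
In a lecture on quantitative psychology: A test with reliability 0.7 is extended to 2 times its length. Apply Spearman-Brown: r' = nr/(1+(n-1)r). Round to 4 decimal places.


r_new = n*r / (1 + (n-1)*r)
Numerator = 2 * 0.7 = 1.4
Denominator = 1 + 1 * 0.7 = 1.7
r_new = 1.4 / 1.7
= 0.8235


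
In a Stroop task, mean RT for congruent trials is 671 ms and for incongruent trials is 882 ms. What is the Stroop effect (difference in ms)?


Stroop effect = RT(incongruent) - RT(congruent)
= 882 - 671
= 211 ms


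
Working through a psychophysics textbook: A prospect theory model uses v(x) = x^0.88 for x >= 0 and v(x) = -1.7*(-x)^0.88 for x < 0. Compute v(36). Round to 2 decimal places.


Since x = 36 >= 0, use v(x) = x^0.88
36^0.88 = 23.4178
v(36) = 23.42


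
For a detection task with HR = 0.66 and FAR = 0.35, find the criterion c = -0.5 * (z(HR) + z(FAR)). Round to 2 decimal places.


c = -0.5 * (z(HR) + z(FAR))
z(0.66) = 0.4125
z(0.35) = -0.3853
c = -0.5 * (0.4125 + -0.3853)
= -0.5 * 0.0272
= -0.01


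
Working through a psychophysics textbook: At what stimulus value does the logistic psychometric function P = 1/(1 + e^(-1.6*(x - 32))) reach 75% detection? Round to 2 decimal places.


At P = 0.75: 0.75 = 1/(1 + e^(-k*(x-x0)))
Solving: e^(-k*(x-x0)) = 1/3
x = x0 + ln(3)/k
ln(3) = 1.0986
x = 32 + 1.0986/1.6
= 32 + 0.6866
= 32.69


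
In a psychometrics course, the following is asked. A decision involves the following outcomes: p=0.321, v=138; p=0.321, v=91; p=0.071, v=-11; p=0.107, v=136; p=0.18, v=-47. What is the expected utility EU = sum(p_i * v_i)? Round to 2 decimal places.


EU = sum(p_i * v_i)
0.321 * 138 = 44.298
0.321 * 91 = 29.211
0.071 * -11 = -0.781
0.107 * 136 = 14.552
0.18 * -47 = -8.46
EU = 44.298 + 29.211 + -0.781 + 14.552 + -8.46
= 78.82


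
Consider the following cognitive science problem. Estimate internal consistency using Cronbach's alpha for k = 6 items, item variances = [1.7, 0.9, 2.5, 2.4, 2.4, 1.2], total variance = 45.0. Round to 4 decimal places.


alpha = (k/(k-1)) * (1 - sum(s_i^2)/s_total^2)
sum(item variances) = 11.1
k/(k-1) = 6/5 = 1.2
1 - 11.1/45.0 = 1 - 0.246667 = 0.753333
alpha = 1.2 * 0.753333
= 0.9040


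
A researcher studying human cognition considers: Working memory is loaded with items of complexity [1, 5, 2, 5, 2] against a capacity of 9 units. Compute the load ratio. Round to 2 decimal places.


Total complexity = 1 + 5 + 2 + 5 + 2 = 15
Load = total / capacity = 15 / 9
= 1.67


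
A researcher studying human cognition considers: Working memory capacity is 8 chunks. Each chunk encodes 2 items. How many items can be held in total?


Total items = chunks * items_per_chunk
= 8 * 2
= 16


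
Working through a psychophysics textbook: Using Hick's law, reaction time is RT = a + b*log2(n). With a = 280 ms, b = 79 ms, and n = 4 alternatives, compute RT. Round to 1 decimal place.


RT = 280 + 79 * log2(4)
log2(4) = 2.0
RT = 280 + 79 * 2.0
= 280 + 158.0
= 438.0 ms


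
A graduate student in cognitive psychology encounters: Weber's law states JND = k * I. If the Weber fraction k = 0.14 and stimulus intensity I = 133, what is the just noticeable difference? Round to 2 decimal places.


JND = k * I
JND = 0.14 * 133
= 18.62


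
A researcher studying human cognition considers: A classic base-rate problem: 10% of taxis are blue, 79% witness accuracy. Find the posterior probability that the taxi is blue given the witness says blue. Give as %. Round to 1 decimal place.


P(blue | says blue) = P(says blue | blue)*P(blue) / [P(says blue | blue)*P(blue) + P(says blue | not blue)*P(not blue)]
Numerator = 0.79 * 0.1 = 0.079
False identification = 0.21 * 0.9 = 0.189
P = 0.079 / (0.079 + 0.189)
= 0.079 / 0.268
As percentage = 29.5


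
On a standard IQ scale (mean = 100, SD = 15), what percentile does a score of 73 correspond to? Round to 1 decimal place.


z = (IQ - mean) / SD
z = (73 - 100) / 15 = -1.8
Percentile = Phi(-1.8) * 100
Phi(-1.8) = 0.03593
= 3.6


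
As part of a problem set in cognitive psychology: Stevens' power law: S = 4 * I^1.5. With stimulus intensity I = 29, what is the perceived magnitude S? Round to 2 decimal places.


S = 4 * 29^1.5
29^1.5 = 156.1698
S = 4 * 156.1698
= 624.68


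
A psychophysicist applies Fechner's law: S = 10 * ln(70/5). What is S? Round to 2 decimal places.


S = 10 * ln(70/5)
I/I0 = 14.0
ln(14.0) = 2.6391
S = 10 * 2.6391
= 26.39


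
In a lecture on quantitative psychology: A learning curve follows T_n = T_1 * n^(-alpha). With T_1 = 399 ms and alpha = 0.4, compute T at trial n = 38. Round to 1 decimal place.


T_n = 399 * 38^(-0.4)
38^(-0.4) = 0.233392
T_n = 399 * 0.233392
= 93.1 ms


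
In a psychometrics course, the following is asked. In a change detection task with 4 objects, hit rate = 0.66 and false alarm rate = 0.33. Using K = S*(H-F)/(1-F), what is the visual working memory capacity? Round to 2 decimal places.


K = S * (H - F) / (1 - F)
H - F = 0.33
1 - F = 0.67
K = 4 * 0.33 / 0.67
= 1.97


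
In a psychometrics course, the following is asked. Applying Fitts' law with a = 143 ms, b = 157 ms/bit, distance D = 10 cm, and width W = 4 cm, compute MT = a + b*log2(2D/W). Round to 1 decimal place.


MT = 143 + 157 * log2(2*10/4)
2D/W = 5.0
log2(5.0) = 2.3219
MT = 143 + 157 * 2.3219
= 507.5 ms


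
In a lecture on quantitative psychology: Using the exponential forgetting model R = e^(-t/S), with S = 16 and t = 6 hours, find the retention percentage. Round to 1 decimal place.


R = e^(-t/S)
-t/S = -6/16 = -0.375
R = e^(-0.375) = 0.687289
Percentage = 0.687289 * 100
= 68.7


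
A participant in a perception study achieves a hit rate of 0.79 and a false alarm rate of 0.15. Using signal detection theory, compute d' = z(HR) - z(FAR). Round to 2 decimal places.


d' = z(HR) - z(FAR)
z(0.79) = 0.8064
z(0.15) = -1.0364
d' = 0.8064 - -1.0364
= 1.84


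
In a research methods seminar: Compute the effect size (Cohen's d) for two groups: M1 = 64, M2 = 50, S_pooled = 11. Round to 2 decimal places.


Cohen's d = (M1 - M2) / S_pooled
= (64 - 50) / 11
= 14 / 11
= 1.27


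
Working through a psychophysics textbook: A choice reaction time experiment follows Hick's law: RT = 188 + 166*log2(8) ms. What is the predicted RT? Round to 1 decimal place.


RT = 188 + 166 * log2(8)
log2(8) = 3.0
RT = 188 + 166 * 3.0
= 188 + 498.0
= 686.0 ms


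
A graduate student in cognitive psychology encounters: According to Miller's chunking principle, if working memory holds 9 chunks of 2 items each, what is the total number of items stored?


Total items = chunks * items_per_chunk
= 9 * 2
= 18


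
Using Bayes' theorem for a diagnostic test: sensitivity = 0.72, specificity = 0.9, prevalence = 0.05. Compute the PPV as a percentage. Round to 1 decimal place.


PPV = (sens * prev) / (sens * prev + (1-spec) * (1-prev))
Numerator = 0.72 * 0.05 = 0.036
P(positive and no disease) = (1 - spec) * (1 - prev) = (1 - 0.9) * (1 - 0.05) = 0.095
Denominator = 0.036 + 0.095 = 0.131
PPV = 0.036 / 0.131 = 0.274809
As percentage = 27.5


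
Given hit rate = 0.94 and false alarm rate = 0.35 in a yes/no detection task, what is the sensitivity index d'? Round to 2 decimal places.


d' = z(HR) - z(FAR)
z(0.94) = 1.5548
z(0.35) = -0.3853
d' = 1.5548 - -0.3853
= 1.94


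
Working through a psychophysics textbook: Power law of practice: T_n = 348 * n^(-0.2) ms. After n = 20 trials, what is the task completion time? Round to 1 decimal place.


T_n = 348 * 20^(-0.2)
20^(-0.2) = 0.54928
T_n = 348 * 0.54928
= 191.1 ms


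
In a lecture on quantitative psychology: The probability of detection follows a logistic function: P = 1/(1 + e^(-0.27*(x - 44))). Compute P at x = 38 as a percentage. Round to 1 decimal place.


P(x) = 1/(1 + e^(-0.27*(38 - 44)))
Exponent = -0.27 * -6 = 1.62
e^(1.62) = 5.05309
P = 1/(1 + 5.05309) = 0.165205
Percentage = 16.5


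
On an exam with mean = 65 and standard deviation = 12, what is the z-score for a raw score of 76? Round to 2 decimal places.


z = (X - mu) / sigma
= (76 - 65) / 12
= 11 / 12
= 0.92


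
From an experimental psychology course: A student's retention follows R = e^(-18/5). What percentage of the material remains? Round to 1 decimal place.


R = e^(-t/S)
-t/S = -18/5 = -3.6
R = e^(-3.6) = 0.027324
Percentage = 0.027324 * 100
= 2.7


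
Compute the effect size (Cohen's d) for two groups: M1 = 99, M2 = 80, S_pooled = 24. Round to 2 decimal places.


Cohen's d = (M1 - M2) / S_pooled
= (99 - 80) / 24
= 19 / 24
= 0.79


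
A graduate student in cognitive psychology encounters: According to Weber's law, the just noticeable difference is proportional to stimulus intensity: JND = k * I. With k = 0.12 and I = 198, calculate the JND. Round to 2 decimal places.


JND = k * I
JND = 0.12 * 198
= 23.76


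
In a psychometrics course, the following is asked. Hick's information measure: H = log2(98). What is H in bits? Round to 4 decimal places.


H = log2(n)
H = log2(98)
= 6.6147


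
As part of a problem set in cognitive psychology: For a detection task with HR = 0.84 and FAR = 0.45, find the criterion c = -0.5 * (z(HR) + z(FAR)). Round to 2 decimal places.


c = -0.5 * (z(HR) + z(FAR))
z(0.84) = 0.9945
z(0.45) = -0.1257
c = -0.5 * (0.9945 + -0.1257)
= -0.5 * 0.8688
= -0.43


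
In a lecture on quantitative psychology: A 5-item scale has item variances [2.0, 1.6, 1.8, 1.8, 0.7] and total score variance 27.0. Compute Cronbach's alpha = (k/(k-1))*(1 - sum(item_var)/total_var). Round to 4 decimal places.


alpha = (k/(k-1)) * (1 - sum(s_i^2)/s_total^2)
sum(item variances) = 7.9
k/(k-1) = 5/4 = 1.25
1 - 7.9/27.0 = 1 - 0.292593 = 0.707407
alpha = 1.25 * 0.707407
= 0.8843


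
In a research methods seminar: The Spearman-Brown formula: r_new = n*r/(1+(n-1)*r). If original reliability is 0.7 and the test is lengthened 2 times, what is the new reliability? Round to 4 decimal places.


r_new = n*r / (1 + (n-1)*r)
Numerator = 2 * 0.7 = 1.4
Denominator = 1 + 1 * 0.7 = 1.7
r_new = 1.4 / 1.7
= 0.8235


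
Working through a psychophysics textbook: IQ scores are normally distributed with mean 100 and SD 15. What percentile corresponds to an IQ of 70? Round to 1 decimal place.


z = (IQ - mean) / SD
z = (70 - 100) / 15 = -2.0
Percentile = Phi(-2.0) * 100
Phi(-2.0) = 0.02275
= 2.3


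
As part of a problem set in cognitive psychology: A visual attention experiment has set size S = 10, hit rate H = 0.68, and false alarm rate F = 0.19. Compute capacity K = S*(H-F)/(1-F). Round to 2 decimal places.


K = S * (H - F) / (1 - F)
H - F = 0.49
1 - F = 0.81
K = 10 * 0.49 / 0.81
= 6.05


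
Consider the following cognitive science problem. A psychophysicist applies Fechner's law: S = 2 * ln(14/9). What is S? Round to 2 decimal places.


S = 2 * ln(14/9)
I/I0 = 1.555556
ln(1.555556) = 0.4418
S = 2 * 0.4418
= 0.88


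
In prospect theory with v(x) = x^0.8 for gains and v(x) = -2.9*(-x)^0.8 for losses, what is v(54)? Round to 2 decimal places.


Since x = 54 >= 0, use v(x) = x^0.8
54^0.8 = 24.3173
v(54) = 24.32


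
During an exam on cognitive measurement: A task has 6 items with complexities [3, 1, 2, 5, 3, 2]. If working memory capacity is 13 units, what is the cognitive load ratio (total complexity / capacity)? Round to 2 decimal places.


Total complexity = 3 + 1 + 2 + 5 + 3 + 2 = 16
Load = total / capacity = 16 / 13
= 1.23


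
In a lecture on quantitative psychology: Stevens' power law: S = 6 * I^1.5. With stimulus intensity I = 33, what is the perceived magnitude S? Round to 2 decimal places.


S = 6 * 33^1.5
33^1.5 = 189.5706
S = 6 * 189.5706
= 1137.42


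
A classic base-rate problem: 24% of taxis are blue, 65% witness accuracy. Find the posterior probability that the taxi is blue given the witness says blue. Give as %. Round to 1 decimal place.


P(blue | says blue) = P(says blue | blue)*P(blue) / [P(says blue | blue)*P(blue) + P(says blue | not blue)*P(not blue)]
Numerator = 0.65 * 0.24 = 0.156
False identification = 0.35 * 0.76 = 0.266
P = 0.156 / (0.156 + 0.266)
= 0.156 / 0.422
As percentage = 37.0


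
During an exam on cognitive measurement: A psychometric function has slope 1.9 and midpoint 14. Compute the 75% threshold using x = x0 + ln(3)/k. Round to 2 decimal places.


At P = 0.75: 0.75 = 1/(1 + e^(-k*(x-x0)))
Solving: e^(-k*(x-x0)) = 1/3
x = x0 + ln(3)/k
ln(3) = 1.0986
x = 14 + 1.0986/1.9
= 14 + 0.5782
= 14.58


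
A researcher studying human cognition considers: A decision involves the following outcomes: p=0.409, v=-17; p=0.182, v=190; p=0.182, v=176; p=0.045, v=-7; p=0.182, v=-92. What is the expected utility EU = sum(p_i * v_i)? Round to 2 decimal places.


EU = sum(p_i * v_i)
0.409 * -17 = -6.953
0.182 * 190 = 34.58
0.182 * 176 = 32.032
0.045 * -7 = -0.315
0.182 * -92 = -16.744
EU = -6.953 + 34.58 + 32.032 + -0.315 + -16.744
= 42.60


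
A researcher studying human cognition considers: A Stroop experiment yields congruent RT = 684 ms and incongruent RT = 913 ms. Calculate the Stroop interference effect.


Stroop effect = RT(incongruent) - RT(congruent)
= 913 - 684
= 229 ms


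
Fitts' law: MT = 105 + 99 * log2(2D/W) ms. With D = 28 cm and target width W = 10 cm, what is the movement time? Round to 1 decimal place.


MT = 105 + 99 * log2(2*28/10)
2D/W = 5.6
log2(5.6) = 2.4854
MT = 105 + 99 * 2.4854
= 351.1 ms


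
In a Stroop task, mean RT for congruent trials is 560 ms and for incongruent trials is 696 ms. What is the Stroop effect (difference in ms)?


Stroop effect = RT(incongruent) - RT(congruent)
= 696 - 560
= 136 ms


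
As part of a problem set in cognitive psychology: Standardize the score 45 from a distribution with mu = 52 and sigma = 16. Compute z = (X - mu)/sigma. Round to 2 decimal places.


z = (X - mu) / sigma
= (45 - 52) / 16
= -7 / 16
= -0.44
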